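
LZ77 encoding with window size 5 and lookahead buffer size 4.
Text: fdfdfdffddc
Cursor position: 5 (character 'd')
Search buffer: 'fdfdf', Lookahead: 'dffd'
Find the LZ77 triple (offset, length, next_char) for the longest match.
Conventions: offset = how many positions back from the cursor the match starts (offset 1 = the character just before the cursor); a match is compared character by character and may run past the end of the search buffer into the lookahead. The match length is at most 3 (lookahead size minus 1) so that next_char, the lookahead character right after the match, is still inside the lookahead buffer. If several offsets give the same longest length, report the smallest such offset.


Try each offset into the search buffer:
  offset=1 (pos 4, char 'f'): match length 0
  offset=2 (pos 3, char 'd'): match length 2
  offset=3 (pos 2, char 'f'): match length 0
  offset=4 (pos 1, char 'd'): match length 2
  offset=5 (pos 0, char 'f'): match length 0
Longest match has length 2, found at offsets 2, 4; take the smallest, offset 2.
next_char = character at position 5 + 2 = 7 -> 'f'

Best match: offset=2, length=2 (matching 'df' starting at position 3)
LZ77 triple: (2, 2, 'f')


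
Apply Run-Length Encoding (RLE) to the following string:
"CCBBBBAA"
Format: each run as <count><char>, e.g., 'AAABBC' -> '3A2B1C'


Scanning runs left to right:
  i=0: run of 'C' x 2 -> '2C'
  i=2: run of 'B' x 4 -> '4B'
  i=6: run of 'A' x 2 -> '2A'

RLE = 2C4B2A


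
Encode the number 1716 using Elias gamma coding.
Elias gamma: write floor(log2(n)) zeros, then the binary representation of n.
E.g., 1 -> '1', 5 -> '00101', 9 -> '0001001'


num_bits = floor(log2(1716)) + 1 = 11
leading_zeros = num_bits - 1 = 10
binary(1716) = 11010110100

Elias gamma(1716) = '0000000000' + '11010110100' = 000000000011010110100 (21 bits)


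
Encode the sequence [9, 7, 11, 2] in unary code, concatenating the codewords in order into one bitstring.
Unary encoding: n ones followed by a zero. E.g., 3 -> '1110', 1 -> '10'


Encode each number as n ones followed by a terminating 0:
  9 -> 1111111110 (10 bits)
  7 -> 11111110 (8 bits)
  11 -> 111111111110 (12 bits)
  2 -> 110 (3 bits)
Total length = 10 + 8 + 12 + 3 = 33 bits.

Unary([9, 7, 11, 2]) = 111111111011111110111111111110110 (33 bits)


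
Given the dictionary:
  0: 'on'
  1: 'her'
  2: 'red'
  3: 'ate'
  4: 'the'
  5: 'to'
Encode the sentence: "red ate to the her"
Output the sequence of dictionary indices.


Look up each word in the dictionary:
  'red' -> 2
  'ate' -> 3
  'to' -> 5
  'the' -> 4
  'her' -> 1

Encoded: [2, 3, 5, 4, 1]


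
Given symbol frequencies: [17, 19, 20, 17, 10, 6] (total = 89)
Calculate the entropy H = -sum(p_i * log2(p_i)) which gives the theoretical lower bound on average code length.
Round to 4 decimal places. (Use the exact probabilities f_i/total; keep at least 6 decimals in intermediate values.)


Per-symbol terms -p_i * log2(p_i) with p_i = f_i/89:
  p = 17/89 = 0.191011: log2(p) = -2.388271, -p*log2(p) = 0.456187
  p = 19/89 = 0.213483: log2(p) = -2.227806, -p*log2(p) = 0.475599
  p = 20/89 = 0.224719: log2(p) = -2.153805, -p*log2(p) = 0.484001
  p = 17/89 = 0.191011: log2(p) = -2.388271, -p*log2(p) = 0.456187
  p = 10/89 = 0.112360: log2(p) = -3.153805, -p*log2(p) = 0.354360
  p = 6/89 = 0.067416: log2(p) = -3.890771, -p*log2(p) = 0.262299
H = 0.456187 + 0.475599 + 0.484001 + 0.456187 + 0.354360 + 0.262299 = 2.488633

H = 2.4886 bits/symbol


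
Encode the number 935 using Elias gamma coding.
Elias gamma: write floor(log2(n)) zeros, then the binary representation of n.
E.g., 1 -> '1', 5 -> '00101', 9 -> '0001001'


num_bits = floor(log2(935)) + 1 = 10
leading_zeros = num_bits - 1 = 9
binary(935) = 1110100111

Elias gamma(935) = '000000000' + '1110100111' = 0000000001110100111 (19 bits)


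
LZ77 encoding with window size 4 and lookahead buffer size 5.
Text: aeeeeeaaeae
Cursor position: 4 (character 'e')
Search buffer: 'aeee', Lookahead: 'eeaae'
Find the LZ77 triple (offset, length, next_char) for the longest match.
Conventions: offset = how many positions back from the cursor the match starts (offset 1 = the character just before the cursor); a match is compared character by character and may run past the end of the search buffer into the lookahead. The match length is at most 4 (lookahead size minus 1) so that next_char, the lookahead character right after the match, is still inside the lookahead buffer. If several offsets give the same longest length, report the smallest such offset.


Try each offset into the search buffer:
  offset=1 (pos 3, char 'e'): match length 2
  offset=2 (pos 2, char 'e'): match length 2
  offset=3 (pos 1, char 'e'): match length 2
  offset=4 (pos 0, char 'a'): match length 0
Longest match has length 2, found at offsets 1, 2, 3; take the smallest, offset 1.
next_char = character at position 4 + 2 = 6 -> 'a'

Best match: offset=1, length=2 (matching 'ee' starting at position 3)
LZ77 triple: (1, 2, 'a')


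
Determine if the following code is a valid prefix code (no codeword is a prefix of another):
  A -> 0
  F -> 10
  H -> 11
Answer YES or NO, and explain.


Checking each pair (does one codeword prefix another?):
  A='0' vs F='10': no prefix
  A='0' vs H='11': no prefix
  F='10' vs A='0': no prefix
  F='10' vs H='11': no prefix
  H='11' vs A='0': no prefix
  H='11' vs F='10': no prefix
No violation found over all pairs.

YES -- this is a valid prefix code. No codeword is a prefix of any other codeword.


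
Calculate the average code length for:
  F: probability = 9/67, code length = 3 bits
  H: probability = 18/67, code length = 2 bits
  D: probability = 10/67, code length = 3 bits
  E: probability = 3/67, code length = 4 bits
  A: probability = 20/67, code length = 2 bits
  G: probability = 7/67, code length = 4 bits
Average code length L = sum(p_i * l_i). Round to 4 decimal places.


Weighted contributions p_i * l_i:
  F: (9/67) * 3 = 27/67
  H: (18/67) * 2 = 36/67
  D: (10/67) * 3 = 30/67
  E: (3/67) * 4 = 12/67
  A: (20/67) * 2 = 40/67
  G: (7/67) * 4 = 28/67
Sum = (27 + 36 + 30 + 12 + 40 + 28)/67 = 173/67

L = 173/67 = 2.5821 bits/symbol


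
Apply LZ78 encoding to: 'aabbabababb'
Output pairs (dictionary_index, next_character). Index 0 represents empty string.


LZ78 encoding steps:
Dictionary: {0: ''}
Step 1: w='' (idx 0), next='a' -> output (0, 'a'), add 'a' as idx 1
Step 2: w='a' (idx 1), next='b' -> output (1, 'b'), add 'ab' as idx 2
Step 3: w='' (idx 0), next='b' -> output (0, 'b'), add 'b' as idx 3
Step 4: w='ab' (idx 2), next='a' -> output (2, 'a'), add 'aba' as idx 4
Step 5: w='b' (idx 3), next='a' -> output (3, 'a'), add 'ba' as idx 5
Step 6: w='b' (idx 3), next='b' -> output (3, 'b'), add 'bb' as idx 6


Encoded: [(0, 'a'), (1, 'b'), (0, 'b'), (2, 'a'), (3, 'a'), (3, 'b')]


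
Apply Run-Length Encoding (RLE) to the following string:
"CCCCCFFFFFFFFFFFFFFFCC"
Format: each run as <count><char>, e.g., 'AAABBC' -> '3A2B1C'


Scanning runs left to right:
  i=0: run of 'C' x 5 -> '5C'
  i=5: run of 'F' x 15 -> '15F'
  i=20: run of 'C' x 2 -> '2C'

RLE = 5C15F2C


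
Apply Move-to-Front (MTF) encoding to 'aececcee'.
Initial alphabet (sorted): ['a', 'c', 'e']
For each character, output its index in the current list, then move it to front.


MTF encoding:
'a': index 0 in ['a', 'c', 'e'] -> ['a', 'c', 'e']
'e': index 2 in ['a', 'c', 'e'] -> ['e', 'a', 'c']
'c': index 2 in ['e', 'a', 'c'] -> ['c', 'e', 'a']
'e': index 1 in ['c', 'e', 'a'] -> ['e', 'c', 'a']
'c': index 1 in ['e', 'c', 'a'] -> ['c', 'e', 'a']
'c': index 0 in ['c', 'e', 'a'] -> ['c', 'e', 'a']
'e': index 1 in ['c', 'e', 'a'] -> ['e', 'c', 'a']
'e': index 0 in ['e', 'c', 'a'] -> ['e', 'c', 'a']


Output: [0, 2, 2, 1, 1, 0, 1, 0]


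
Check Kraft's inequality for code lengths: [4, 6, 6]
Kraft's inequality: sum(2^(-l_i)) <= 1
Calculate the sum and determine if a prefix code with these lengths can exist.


Sum = 2^(-4) + 2^(-6) + 2^(-6)
    = 0.0625 + 0.015625 + 0.015625
    = 6/64 = 0.09375
Since 0.09375 <= 1, Kraft's inequality IS satisfied.
A prefix code with these lengths CAN exist.

Kraft sum = 0.09375. Satisfied.


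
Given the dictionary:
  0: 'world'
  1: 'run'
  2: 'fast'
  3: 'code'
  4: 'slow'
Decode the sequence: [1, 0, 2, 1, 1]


Look up each index in the dictionary:
  1 -> 'run'
  0 -> 'world'
  2 -> 'fast'
  1 -> 'run'
  1 -> 'run'

Decoded: "run world fast run run"


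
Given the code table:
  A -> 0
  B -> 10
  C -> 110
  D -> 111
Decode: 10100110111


Decoding:
10 -> B
10 -> B
0 -> A
110 -> C
111 -> D


Result: BBACD


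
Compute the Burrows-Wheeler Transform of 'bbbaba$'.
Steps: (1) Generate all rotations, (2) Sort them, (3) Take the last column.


Rotations (sorted):
  0: $bbbaba -> last char: a
  1: a$bbbab -> last char: b
  2: aba$bbb -> last char: b
  3: ba$bbba -> last char: a
  4: baba$bb -> last char: b
  5: bbaba$b -> last char: b
  6: bbbaba$ -> last char: $


BWT = abbabb$


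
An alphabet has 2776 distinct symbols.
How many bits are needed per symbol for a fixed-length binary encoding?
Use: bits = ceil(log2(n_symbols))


log2(2776) = 11.4388
Bracket: 2^11 = 2048 < 2776 <= 2^12 = 4096
So ceil(log2(2776)) = 12

bits = ceil(log2(2776)) = ceil(11.4388) = 12 bits


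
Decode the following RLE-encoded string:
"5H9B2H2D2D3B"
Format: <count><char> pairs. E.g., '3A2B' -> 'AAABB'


Expanding each <count><char> pair:
  5H -> 'HHHHH'
  9B -> 'BBBBBBBBB'
  2H -> 'HH'
  2D -> 'DD'
  2D -> 'DD'
  3B -> 'BBB'

Decoded = HHHHHBBBBBBBBBHHDDDDBBB


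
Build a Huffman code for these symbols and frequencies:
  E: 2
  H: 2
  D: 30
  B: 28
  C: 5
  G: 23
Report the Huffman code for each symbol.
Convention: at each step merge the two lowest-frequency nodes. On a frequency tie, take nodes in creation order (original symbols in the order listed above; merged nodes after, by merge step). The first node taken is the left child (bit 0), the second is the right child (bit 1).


Huffman tree construction:
Step 1: Merge E(2) + H(2) = 4
Step 2: Merge (E+H)(4) + C(5) = 9
Step 3: Merge ((E+H)+C)(9) + G(23) = 32
Step 4: Merge B(28) + D(30) = 58
Step 5: Merge (((E+H)+C)+G)(32) + (B+D)(58) = 90
Read each symbol's code off the tree from the root (left child = 0, right child = 1).

Codes:
  E: 0000 (length 4)
  H: 0001 (length 4)
  D: 11 (length 2)
  B: 10 (length 2)
  C: 001 (length 3)
  G: 01 (length 2)
Average code length: 193/90 = 2.1444 bits/symbol


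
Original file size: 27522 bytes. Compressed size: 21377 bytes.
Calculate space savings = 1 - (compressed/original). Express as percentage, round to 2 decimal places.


ratio = compressed/original = 21377/27522 = 0.776724
savings = 1 - ratio = 1 - 0.776724 = 0.223276
as a percentage: 0.223276 * 100 = 22.33%

Space savings = 1 - 21377/27522 = 22.33%


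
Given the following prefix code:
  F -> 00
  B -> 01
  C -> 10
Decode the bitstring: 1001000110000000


Decoding step by step:
Bits 10 -> C
Bits 01 -> B
Bits 00 -> F
Bits 01 -> B
Bits 10 -> C
Bits 00 -> F
Bits 00 -> F
Bits 00 -> F


Decoded message: CBFBCFFF


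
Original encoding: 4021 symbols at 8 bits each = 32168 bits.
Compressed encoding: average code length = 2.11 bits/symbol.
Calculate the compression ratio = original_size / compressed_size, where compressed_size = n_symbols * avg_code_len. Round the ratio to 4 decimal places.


original_size = n_symbols * orig_bits = 4021 * 8 = 32168 bits
compressed_size = n_symbols * avg_code_len = 4021 * 2.11 = 8484.31 bits
ratio = original_size / compressed_size = 32168 / 8484.31 = 3.7915

Compression ratio = 3.7915


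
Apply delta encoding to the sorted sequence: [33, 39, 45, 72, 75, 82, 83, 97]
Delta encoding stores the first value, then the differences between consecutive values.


First value: 33
Deltas:
  39 - 33 = 6
  45 - 39 = 6
  72 - 45 = 27
  75 - 72 = 3
  82 - 75 = 7
  83 - 82 = 1
  97 - 83 = 14


Delta encoded: [33, 6, 6, 27, 3, 7, 1, 14]


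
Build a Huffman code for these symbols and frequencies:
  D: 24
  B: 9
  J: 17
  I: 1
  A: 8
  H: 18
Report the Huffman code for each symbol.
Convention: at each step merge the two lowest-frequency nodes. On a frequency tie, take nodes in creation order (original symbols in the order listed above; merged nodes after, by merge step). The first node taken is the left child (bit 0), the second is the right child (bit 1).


Huffman tree construction:
Step 1: Merge I(1) + A(8) = 9
Step 2: Merge B(9) + (I+A)(9) = 18
Step 3: Merge J(17) + H(18) = 35
Step 4: Merge (B+(I+A))(18) + D(24) = 42
Step 5: Merge (J+H)(35) + ((B+(I+A))+D)(42) = 77
Read each symbol's code off the tree from the root (left child = 0, right child = 1).

Codes:
  D: 11 (length 2)
  B: 100 (length 3)
  J: 00 (length 2)
  I: 1010 (length 4)
  A: 1011 (length 4)
  H: 01 (length 2)
Average code length: 181/77 = 2.3506 bits/symbol


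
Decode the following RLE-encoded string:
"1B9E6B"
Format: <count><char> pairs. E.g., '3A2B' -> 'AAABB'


Expanding each <count><char> pair:
  1B -> 'B'
  9E -> 'EEEEEEEEE'
  6B -> 'BBBBBB'

Decoded = BEEEEEEEEEBBBBBB


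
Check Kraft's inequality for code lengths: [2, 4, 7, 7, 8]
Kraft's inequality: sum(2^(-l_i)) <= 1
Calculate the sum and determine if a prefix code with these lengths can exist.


Sum = 2^(-2) + 2^(-4) + 2^(-7) + 2^(-7) + 2^(-8)
    = 0.25 + 0.0625 + 0.0078125 + 0.0078125 + 0.00390625
    = 85/256 = 0.33203125
Since 0.33203125 <= 1, Kraft's inequality IS satisfied.
A prefix code with these lengths CAN exist.

Kraft sum = 0.33203125. Satisfied.


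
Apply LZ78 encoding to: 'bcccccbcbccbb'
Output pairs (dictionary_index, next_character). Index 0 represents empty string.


LZ78 encoding steps:
Dictionary: {0: ''}
Step 1: w='' (idx 0), next='b' -> output (0, 'b'), add 'b' as idx 1
Step 2: w='' (idx 0), next='c' -> output (0, 'c'), add 'c' as idx 2
Step 3: w='c' (idx 2), next='c' -> output (2, 'c'), add 'cc' as idx 3
Step 4: w='cc' (idx 3), next='b' -> output (3, 'b'), add 'ccb' as idx 4
Step 5: w='c' (idx 2), next='b' -> output (2, 'b'), add 'cb' as idx 5
Step 6: w='ccb' (idx 4), next='b' -> output (4, 'b'), add 'ccbb' as idx 6


Encoded: [(0, 'b'), (0, 'c'), (2, 'c'), (3, 'b'), (2, 'b'), (4, 'b')]


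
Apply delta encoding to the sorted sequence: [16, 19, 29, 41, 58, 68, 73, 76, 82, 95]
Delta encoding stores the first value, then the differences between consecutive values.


First value: 16
Deltas:
  19 - 16 = 3
  29 - 19 = 10
  41 - 29 = 12
  58 - 41 = 17
  68 - 58 = 10
  73 - 68 = 5
  76 - 73 = 3
  82 - 76 = 6
  95 - 82 = 13


Delta encoded: [16, 3, 10, 12, 17, 10, 5, 3, 6, 13]


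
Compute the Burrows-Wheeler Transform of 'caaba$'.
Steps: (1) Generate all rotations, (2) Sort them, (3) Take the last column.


Rotations (sorted):
  0: $caaba -> last char: a
  1: a$caab -> last char: b
  2: aaba$c -> last char: c
  3: aba$ca -> last char: a
  4: ba$caa -> last char: a
  5: caaba$ -> last char: $


BWT = abcaa$


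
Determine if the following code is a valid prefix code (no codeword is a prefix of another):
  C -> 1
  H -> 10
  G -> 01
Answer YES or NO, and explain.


Checking each pair (does one codeword prefix another?):
  C='1' vs H='10': prefix -- VIOLATION

NO -- this is NOT a valid prefix code. C (1) is a prefix of H (10).


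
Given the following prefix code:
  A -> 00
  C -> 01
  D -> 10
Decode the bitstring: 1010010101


Decoding step by step:
Bits 10 -> D
Bits 10 -> D
Bits 01 -> C
Bits 01 -> C
Bits 01 -> C


Decoded message: DDCCC


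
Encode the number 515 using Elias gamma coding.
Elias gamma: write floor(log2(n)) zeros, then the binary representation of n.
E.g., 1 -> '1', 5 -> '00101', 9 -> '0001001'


num_bits = floor(log2(515)) + 1 = 10
leading_zeros = num_bits - 1 = 9
binary(515) = 1000000011

Elias gamma(515) = '000000000' + '1000000011' = 0000000001000000011 (19 bits)


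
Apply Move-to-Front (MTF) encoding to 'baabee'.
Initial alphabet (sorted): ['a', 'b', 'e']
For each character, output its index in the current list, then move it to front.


MTF encoding:
'b': index 1 in ['a', 'b', 'e'] -> ['b', 'a', 'e']
'a': index 1 in ['b', 'a', 'e'] -> ['a', 'b', 'e']
'a': index 0 in ['a', 'b', 'e'] -> ['a', 'b', 'e']
'b': index 1 in ['a', 'b', 'e'] -> ['b', 'a', 'e']
'e': index 2 in ['b', 'a', 'e'] -> ['e', 'b', 'a']
'e': index 0 in ['e', 'b', 'a'] -> ['e', 'b', 'a']


Output: [1, 1, 0, 1, 2, 0]


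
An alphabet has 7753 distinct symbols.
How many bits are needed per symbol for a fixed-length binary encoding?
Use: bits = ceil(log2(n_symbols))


log2(7753) = 12.9205
Bracket: 2^12 = 4096 < 7753 <= 2^13 = 8192
So ceil(log2(7753)) = 13

bits = ceil(log2(7753)) = ceil(12.9205) = 13 bits


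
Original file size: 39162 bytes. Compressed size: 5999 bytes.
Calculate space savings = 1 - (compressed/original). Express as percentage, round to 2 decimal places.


ratio = compressed/original = 5999/39162 = 0.153184
savings = 1 - ratio = 1 - 0.153184 = 0.846816
as a percentage: 0.846816 * 100 = 84.68%

Space savings = 1 - 5999/39162 = 84.68%


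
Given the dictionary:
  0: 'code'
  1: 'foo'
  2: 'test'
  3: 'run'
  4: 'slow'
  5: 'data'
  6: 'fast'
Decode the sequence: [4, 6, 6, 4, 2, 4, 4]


Look up each index in the dictionary:
  4 -> 'slow'
  6 -> 'fast'
  6 -> 'fast'
  4 -> 'slow'
  2 -> 'test'
  4 -> 'slow'
  4 -> 'slow'

Decoded: "slow fast fast slow test slow slow"


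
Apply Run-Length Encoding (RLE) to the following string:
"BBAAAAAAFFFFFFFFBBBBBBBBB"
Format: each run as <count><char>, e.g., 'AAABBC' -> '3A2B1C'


Scanning runs left to right:
  i=0: run of 'B' x 2 -> '2B'
  i=2: run of 'A' x 6 -> '6A'
  i=8: run of 'F' x 8 -> '8F'
  i=16: run of 'B' x 9 -> '9B'

RLE = 2B6A8F9B


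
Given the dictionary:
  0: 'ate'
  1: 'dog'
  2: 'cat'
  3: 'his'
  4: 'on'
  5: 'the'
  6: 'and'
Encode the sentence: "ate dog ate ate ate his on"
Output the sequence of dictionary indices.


Look up each word in the dictionary:
  'ate' -> 0
  'dog' -> 1
  'ate' -> 0
  'ate' -> 0
  'ate' -> 0
  'his' -> 3
  'on' -> 4

Encoded: [0, 1, 0, 0, 0, 3, 4]


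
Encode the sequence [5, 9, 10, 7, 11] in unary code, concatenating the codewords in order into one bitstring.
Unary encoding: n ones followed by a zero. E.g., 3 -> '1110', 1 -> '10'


Encode each number as n ones followed by a terminating 0:
  5 -> 111110 (6 bits)
  9 -> 1111111110 (10 bits)
  10 -> 11111111110 (11 bits)
  7 -> 11111110 (8 bits)
  11 -> 111111111110 (12 bits)
Total length = 6 + 10 + 11 + 8 + 12 = 47 bits.

Unary([5, 9, 10, 7, 11]) = 11111011111111101111111111011111110111111111110 (47 bits)


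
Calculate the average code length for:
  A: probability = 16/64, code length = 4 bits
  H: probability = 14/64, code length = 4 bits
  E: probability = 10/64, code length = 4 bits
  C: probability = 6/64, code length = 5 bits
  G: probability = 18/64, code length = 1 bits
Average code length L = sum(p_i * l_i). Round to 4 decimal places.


Weighted contributions p_i * l_i:
  A: (16/64) * 4 = 64/64
  H: (14/64) * 4 = 56/64
  E: (10/64) * 4 = 40/64
  C: (6/64) * 5 = 30/64
  G: (18/64) * 1 = 18/64
Sum = (64 + 56 + 40 + 30 + 18)/64 = 208/64

L = 208/64 = 3.2500 bits/symbol


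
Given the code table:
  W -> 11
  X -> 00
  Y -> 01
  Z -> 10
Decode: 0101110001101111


Decoding:
01 -> Y
01 -> Y
11 -> W
00 -> X
01 -> Y
10 -> Z
11 -> W
11 -> W


Result: YYWXYZWW


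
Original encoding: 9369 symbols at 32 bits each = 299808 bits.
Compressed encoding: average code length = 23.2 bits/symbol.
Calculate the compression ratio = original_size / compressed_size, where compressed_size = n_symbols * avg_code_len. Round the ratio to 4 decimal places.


original_size = n_symbols * orig_bits = 9369 * 32 = 299808 bits
compressed_size = n_symbols * avg_code_len = 9369 * 23.2 = 217360.8 bits
ratio = original_size / compressed_size = 299808 / 217360.8 = 1.3793

Compression ratio = 1.3793


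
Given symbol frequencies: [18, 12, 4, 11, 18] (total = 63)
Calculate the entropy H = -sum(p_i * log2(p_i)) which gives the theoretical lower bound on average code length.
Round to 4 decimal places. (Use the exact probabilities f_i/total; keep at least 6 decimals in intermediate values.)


Per-symbol terms -p_i * log2(p_i) with p_i = f_i/63:
  p = 18/63 = 0.285714: log2(p) = -1.807355, -p*log2(p) = 0.516387
  p = 12/63 = 0.190476: log2(p) = -2.392317, -p*log2(p) = 0.455680
  p = 4/63 = 0.063492: log2(p) = -3.977280, -p*log2(p) = 0.252526
  p = 11/63 = 0.174603: log2(p) = -2.517848, -p*log2(p) = 0.439624
  p = 18/63 = 0.285714: log2(p) = -1.807355, -p*log2(p) = 0.516387
H = 0.516387 + 0.455680 + 0.252526 + 0.439624 + 0.516387 = 2.180604

H = 2.1806 bits/symbol


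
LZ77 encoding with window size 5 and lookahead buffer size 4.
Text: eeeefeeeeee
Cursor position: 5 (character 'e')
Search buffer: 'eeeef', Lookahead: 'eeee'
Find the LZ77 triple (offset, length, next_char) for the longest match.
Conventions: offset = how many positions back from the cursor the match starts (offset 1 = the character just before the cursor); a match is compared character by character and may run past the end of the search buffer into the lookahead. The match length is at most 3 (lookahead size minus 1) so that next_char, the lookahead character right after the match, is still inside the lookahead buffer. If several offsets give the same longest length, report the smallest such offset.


Try each offset into the search buffer:
  offset=1 (pos 4, char 'f'): match length 0
  offset=2 (pos 3, char 'e'): match length 1
  offset=3 (pos 2, char 'e'): match length 2
  offset=4 (pos 1, char 'e'): match length 3
  offset=5 (pos 0, char 'e'): match length 3
Longest match has length 3, found at offsets 4, 5; take the smallest, offset 4.
next_char = character at position 5 + 3 = 8 -> 'e'

Best match: offset=4, length=3 (matching 'eee' starting at position 1)
LZ77 triple: (4, 3, 'e')


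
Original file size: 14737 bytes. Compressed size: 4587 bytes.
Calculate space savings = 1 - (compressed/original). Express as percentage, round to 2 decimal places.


ratio = compressed/original = 4587/14737 = 0.311257
savings = 1 - ratio = 1 - 0.311257 = 0.688743
as a percentage: 0.688743 * 100 = 68.87%

Space savings = 1 - 4587/14737 = 68.87%


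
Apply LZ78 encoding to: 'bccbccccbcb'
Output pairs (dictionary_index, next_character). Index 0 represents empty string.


LZ78 encoding steps:
Dictionary: {0: ''}
Step 1: w='' (idx 0), next='b' -> output (0, 'b'), add 'b' as idx 1
Step 2: w='' (idx 0), next='c' -> output (0, 'c'), add 'c' as idx 2
Step 3: w='c' (idx 2), next='b' -> output (2, 'b'), add 'cb' as idx 3
Step 4: w='c' (idx 2), next='c' -> output (2, 'c'), add 'cc' as idx 4
Step 5: w='cc' (idx 4), next='b' -> output (4, 'b'), add 'ccb' as idx 5
Step 6: w='cb' (idx 3), end of input -> output (3, '')


Encoded: [(0, 'b'), (0, 'c'), (2, 'b'), (2, 'c'), (4, 'b'), (3, '')]


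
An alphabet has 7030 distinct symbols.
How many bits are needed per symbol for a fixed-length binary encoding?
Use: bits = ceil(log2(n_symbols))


log2(7030) = 12.7793
Bracket: 2^12 = 4096 < 7030 <= 2^13 = 8192
So ceil(log2(7030)) = 13

bits = ceil(log2(7030)) = ceil(12.7793) = 13 bits


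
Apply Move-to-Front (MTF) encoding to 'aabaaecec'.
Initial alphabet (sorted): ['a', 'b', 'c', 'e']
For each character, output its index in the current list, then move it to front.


MTF encoding:
'a': index 0 in ['a', 'b', 'c', 'e'] -> ['a', 'b', 'c', 'e']
'a': index 0 in ['a', 'b', 'c', 'e'] -> ['a', 'b', 'c', 'e']
'b': index 1 in ['a', 'b', 'c', 'e'] -> ['b', 'a', 'c', 'e']
'a': index 1 in ['b', 'a', 'c', 'e'] -> ['a', 'b', 'c', 'e']
'a': index 0 in ['a', 'b', 'c', 'e'] -> ['a', 'b', 'c', 'e']
'e': index 3 in ['a', 'b', 'c', 'e'] -> ['e', 'a', 'b', 'c']
'c': index 3 in ['e', 'a', 'b', 'c'] -> ['c', 'e', 'a', 'b']
'e': index 1 in ['c', 'e', 'a', 'b'] -> ['e', 'c', 'a', 'b']
'c': index 1 in ['e', 'c', 'a', 'b'] -> ['c', 'e', 'a', 'b']


Output: [0, 0, 1, 1, 0, 3, 3, 1, 1]


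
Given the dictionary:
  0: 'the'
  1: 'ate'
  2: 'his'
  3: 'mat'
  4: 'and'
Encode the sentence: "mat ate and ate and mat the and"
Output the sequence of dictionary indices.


Look up each word in the dictionary:
  'mat' -> 3
  'ate' -> 1
  'and' -> 4
  'ate' -> 1
  'and' -> 4
  'mat' -> 3
  'the' -> 0
  'and' -> 4

Encoded: [3, 1, 4, 1, 4, 3, 0, 4]


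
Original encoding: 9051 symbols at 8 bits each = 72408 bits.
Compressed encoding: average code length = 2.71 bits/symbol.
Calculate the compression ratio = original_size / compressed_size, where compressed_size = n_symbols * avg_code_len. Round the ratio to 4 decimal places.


original_size = n_symbols * orig_bits = 9051 * 8 = 72408 bits
compressed_size = n_symbols * avg_code_len = 9051 * 2.71 = 24528.21 bits
ratio = original_size / compressed_size = 72408 / 24528.21 = 2.952

Compression ratio = 2.952


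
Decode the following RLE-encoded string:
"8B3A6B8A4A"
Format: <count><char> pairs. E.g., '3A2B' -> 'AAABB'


Expanding each <count><char> pair:
  8B -> 'BBBBBBBB'
  3A -> 'AAA'
  6B -> 'BBBBBB'
  8A -> 'AAAAAAAA'
  4A -> 'AAAA'

Decoded = BBBBBBBBAAABBBBBBAAAAAAAAAAAA


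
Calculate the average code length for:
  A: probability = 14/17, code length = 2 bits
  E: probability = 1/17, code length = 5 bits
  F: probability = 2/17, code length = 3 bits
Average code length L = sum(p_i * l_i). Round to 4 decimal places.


Weighted contributions p_i * l_i:
  A: (14/17) * 2 = 28/17
  E: (1/17) * 5 = 5/17
  F: (2/17) * 3 = 6/17
Sum = (28 + 5 + 6)/17 = 39/17

L = 39/17 = 2.2941 bits/symbol


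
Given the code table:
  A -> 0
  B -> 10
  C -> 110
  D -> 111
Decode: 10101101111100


Decoding:
10 -> B
10 -> B
110 -> C
111 -> D
110 -> C
0 -> A


Result: BBCDCA


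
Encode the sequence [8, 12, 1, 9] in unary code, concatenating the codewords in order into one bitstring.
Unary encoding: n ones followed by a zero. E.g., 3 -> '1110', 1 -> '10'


Encode each number as n ones followed by a terminating 0:
  8 -> 111111110 (9 bits)
  12 -> 1111111111110 (13 bits)
  1 -> 10 (2 bits)
  9 -> 1111111110 (10 bits)
Total length = 9 + 13 + 2 + 10 = 34 bits.

Unary([8, 12, 1, 9]) = 1111111101111111111110101111111110 (34 bits)


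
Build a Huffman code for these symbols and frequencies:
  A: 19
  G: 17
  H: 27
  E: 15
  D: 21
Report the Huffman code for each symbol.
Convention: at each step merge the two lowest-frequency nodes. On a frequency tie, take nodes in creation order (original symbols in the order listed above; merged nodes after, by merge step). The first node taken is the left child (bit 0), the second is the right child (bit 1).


Huffman tree construction:
Step 1: Merge E(15) + G(17) = 32
Step 2: Merge A(19) + D(21) = 40
Step 3: Merge H(27) + (E+G)(32) = 59
Step 4: Merge (A+D)(40) + (H+(E+G))(59) = 99
Read each symbol's code off the tree from the root (left child = 0, right child = 1).

Codes:
  A: 00 (length 2)
  G: 111 (length 3)
  H: 10 (length 2)
  E: 110 (length 3)
  D: 01 (length 2)
Average code length: 230/99 = 2.3232 bits/symbol


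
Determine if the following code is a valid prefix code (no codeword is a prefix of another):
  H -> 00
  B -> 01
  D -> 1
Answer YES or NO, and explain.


Checking each pair (does one codeword prefix another?):
  H='00' vs B='01': no prefix
  H='00' vs D='1': no prefix
  B='01' vs H='00': no prefix
  B='01' vs D='1': no prefix
  D='1' vs H='00': no prefix
  D='1' vs B='01': no prefix
No violation found over all pairs.

YES -- this is a valid prefix code. No codeword is a prefix of any other codeword.


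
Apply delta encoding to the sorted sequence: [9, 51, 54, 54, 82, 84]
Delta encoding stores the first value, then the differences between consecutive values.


First value: 9
Deltas:
  51 - 9 = 42
  54 - 51 = 3
  54 - 54 = 0
  82 - 54 = 28
  84 - 82 = 2


Delta encoded: [9, 42, 3, 0, 28, 2]


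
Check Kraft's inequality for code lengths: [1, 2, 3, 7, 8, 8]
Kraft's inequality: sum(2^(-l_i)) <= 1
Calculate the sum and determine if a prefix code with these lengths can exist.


Sum = 2^(-1) + 2^(-2) + 2^(-3) + 2^(-7) + 2^(-8) + 2^(-8)
    = 0.5 + 0.25 + 0.125 + 0.0078125 + 0.00390625 + 0.00390625
    = 228/256 = 0.890625
Since 0.890625 <= 1, Kraft's inequality IS satisfied.
A prefix code with these lengths CAN exist.

Kraft sum = 0.890625. Satisfied.


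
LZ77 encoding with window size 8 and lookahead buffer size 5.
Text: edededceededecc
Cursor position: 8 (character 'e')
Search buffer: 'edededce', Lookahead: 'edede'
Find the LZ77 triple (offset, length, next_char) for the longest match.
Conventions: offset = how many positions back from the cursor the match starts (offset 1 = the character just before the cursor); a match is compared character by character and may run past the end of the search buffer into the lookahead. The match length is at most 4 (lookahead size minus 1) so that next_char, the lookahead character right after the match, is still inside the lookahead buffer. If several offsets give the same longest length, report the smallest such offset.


Try each offset into the search buffer:
  offset=1 (pos 7, char 'e'): match length 1
  offset=2 (pos 6, char 'c'): match length 0
  offset=3 (pos 5, char 'd'): match length 0
  offset=4 (pos 4, char 'e'): match length 2
  offset=5 (pos 3, char 'd'): match length 0
  offset=6 (pos 2, char 'e'): match length 4
  offset=7 (pos 1, char 'd'): match length 0
  offset=8 (pos 0, char 'e'): match length 4
Longest match has length 4, found at offsets 6, 8; take the smallest, offset 6.
next_char = character at position 8 + 4 = 12 -> 'e'

Best match: offset=6, length=4 (matching 'eded' starting at position 2)
LZ77 triple: (6, 4, 'e')


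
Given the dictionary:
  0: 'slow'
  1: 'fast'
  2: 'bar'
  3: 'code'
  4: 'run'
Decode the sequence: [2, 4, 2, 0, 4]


Look up each index in the dictionary:
  2 -> 'bar'
  4 -> 'run'
  2 -> 'bar'
  0 -> 'slow'
  4 -> 'run'

Decoded: "bar run bar slow run"


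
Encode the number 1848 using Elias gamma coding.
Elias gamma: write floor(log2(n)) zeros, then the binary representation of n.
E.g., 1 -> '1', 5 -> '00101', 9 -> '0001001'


num_bits = floor(log2(1848)) + 1 = 11
leading_zeros = num_bits - 1 = 10
binary(1848) = 11100111000

Elias gamma(1848) = '0000000000' + '11100111000' = 000000000011100111000 (21 bits)


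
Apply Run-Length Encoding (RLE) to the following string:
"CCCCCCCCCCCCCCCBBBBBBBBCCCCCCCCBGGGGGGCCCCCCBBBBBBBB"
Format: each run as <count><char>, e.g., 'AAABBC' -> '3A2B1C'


Scanning runs left to right:
  i=0: run of 'C' x 15 -> '15C'
  i=15: run of 'B' x 8 -> '8B'
  i=23: run of 'C' x 8 -> '8C'
  i=31: run of 'B' x 1 -> '1B'
  i=32: run of 'G' x 6 -> '6G'
  i=38: run of 'C' x 6 -> '6C'
  i=44: run of 'B' x 8 -> '8B'

RLE = 15C8B8C1B6G6C8B


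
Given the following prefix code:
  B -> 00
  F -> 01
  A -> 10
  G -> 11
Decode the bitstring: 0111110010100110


Decoding step by step:
Bits 01 -> F
Bits 11 -> G
Bits 11 -> G
Bits 00 -> B
Bits 10 -> A
Bits 10 -> A
Bits 01 -> F
Bits 10 -> A


Decoded message: FGGBAAFA


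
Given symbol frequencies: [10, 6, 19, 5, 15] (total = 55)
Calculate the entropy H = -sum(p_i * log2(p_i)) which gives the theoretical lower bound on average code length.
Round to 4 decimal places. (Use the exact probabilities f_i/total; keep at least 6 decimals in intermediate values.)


Per-symbol terms -p_i * log2(p_i) with p_i = f_i/55:
  p = 10/55 = 0.181818: log2(p) = -2.459432, -p*log2(p) = 0.447169
  p = 6/55 = 0.109091: log2(p) = -3.196397, -p*log2(p) = 0.348698
  p = 19/55 = 0.345455: log2(p) = -1.533432, -p*log2(p) = 0.529731
  p = 5/55 = 0.090909: log2(p) = -3.459432, -p*log2(p) = 0.314494
  p = 15/55 = 0.272727: log2(p) = -1.874469, -p*log2(p) = 0.511219
H = 0.447169 + 0.348698 + 0.529731 + 0.314494 + 0.511219 = 2.151311

H = 2.1513 bits/symbol


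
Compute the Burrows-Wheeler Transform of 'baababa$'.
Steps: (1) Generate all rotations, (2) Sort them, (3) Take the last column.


Rotations (sorted):
  0: $baababa -> last char: a
  1: a$baabab -> last char: b
  2: aababa$b -> last char: b
  3: aba$baab -> last char: b
  4: ababa$ba -> last char: a
  5: ba$baaba -> last char: a
  6: baababa$ -> last char: $
  7: baba$baa -> last char: a


BWT = abbbaa$a


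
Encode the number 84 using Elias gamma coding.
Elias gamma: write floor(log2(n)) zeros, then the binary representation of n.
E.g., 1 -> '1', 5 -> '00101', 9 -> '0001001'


num_bits = floor(log2(84)) + 1 = 7
leading_zeros = num_bits - 1 = 6
binary(84) = 1010100

Elias gamma(84) = '000000' + '1010100' = 0000001010100 (13 bits)


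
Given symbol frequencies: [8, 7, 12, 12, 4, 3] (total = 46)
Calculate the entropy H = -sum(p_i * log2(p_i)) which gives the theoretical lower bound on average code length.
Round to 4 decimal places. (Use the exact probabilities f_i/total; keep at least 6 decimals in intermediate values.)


Per-symbol terms -p_i * log2(p_i) with p_i = f_i/46:
  p = 8/46 = 0.173913: log2(p) = -2.523562, -p*log2(p) = 0.438880
  p = 7/46 = 0.152174: log2(p) = -2.716207, -p*log2(p) = 0.413336
  p = 12/46 = 0.260870: log2(p) = -1.938599, -p*log2(p) = 0.505722
  p = 12/46 = 0.260870: log2(p) = -1.938599, -p*log2(p) = 0.505722
  p = 4/46 = 0.086957: log2(p) = -3.523562, -p*log2(p) = 0.306397
  p = 3/46 = 0.065217: log2(p) = -3.938599, -p*log2(p) = 0.256865
H = 0.438880 + 0.413336 + 0.505722 + 0.505722 + 0.306397 + 0.256865 = 2.426922

H = 2.4269 bits/symbol


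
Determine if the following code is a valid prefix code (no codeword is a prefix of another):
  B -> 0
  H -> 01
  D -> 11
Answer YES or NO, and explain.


Checking each pair (does one codeword prefix another?):
  B='0' vs H='01': prefix -- VIOLATION

NO -- this is NOT a valid prefix code. B (0) is a prefix of H (01).


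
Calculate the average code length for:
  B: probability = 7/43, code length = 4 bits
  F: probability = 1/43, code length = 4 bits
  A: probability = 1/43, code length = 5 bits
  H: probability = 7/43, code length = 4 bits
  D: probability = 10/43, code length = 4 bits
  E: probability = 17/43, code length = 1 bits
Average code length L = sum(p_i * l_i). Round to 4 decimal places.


Weighted contributions p_i * l_i:
  B: (7/43) * 4 = 28/43
  F: (1/43) * 4 = 4/43
  A: (1/43) * 5 = 5/43
  H: (7/43) * 4 = 28/43
  D: (10/43) * 4 = 40/43
  E: (17/43) * 1 = 17/43
Sum = (28 + 4 + 5 + 28 + 40 + 17)/43 = 122/43

L = 122/43 = 2.8372 bits/symbol


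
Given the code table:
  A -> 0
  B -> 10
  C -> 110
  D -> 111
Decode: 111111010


Decoding:
111 -> D
111 -> D
0 -> A
10 -> B


Result: DDAB


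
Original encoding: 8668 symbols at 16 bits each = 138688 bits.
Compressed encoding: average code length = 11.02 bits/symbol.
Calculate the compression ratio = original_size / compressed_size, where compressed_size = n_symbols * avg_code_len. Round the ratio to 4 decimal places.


original_size = n_symbols * orig_bits = 8668 * 16 = 138688 bits
compressed_size = n_symbols * avg_code_len = 8668 * 11.02 = 95521.36 bits
ratio = original_size / compressed_size = 138688 / 95521.36 = 1.4519

Compression ratio = 1.4519


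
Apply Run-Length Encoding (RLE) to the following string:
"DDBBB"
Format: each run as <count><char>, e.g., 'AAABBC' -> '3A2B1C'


Scanning runs left to right:
  i=0: run of 'D' x 2 -> '2D'
  i=2: run of 'B' x 3 -> '3B'

RLE = 2D3B


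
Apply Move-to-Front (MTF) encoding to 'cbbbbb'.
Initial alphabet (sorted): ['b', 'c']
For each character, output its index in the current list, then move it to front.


MTF encoding:
'c': index 1 in ['b', 'c'] -> ['c', 'b']
'b': index 1 in ['c', 'b'] -> ['b', 'c']
'b': index 0 in ['b', 'c'] -> ['b', 'c']
'b': index 0 in ['b', 'c'] -> ['b', 'c']
'b': index 0 in ['b', 'c'] -> ['b', 'c']
'b': index 0 in ['b', 'c'] -> ['b', 'c']


Output: [1, 1, 0, 0, 0, 0]


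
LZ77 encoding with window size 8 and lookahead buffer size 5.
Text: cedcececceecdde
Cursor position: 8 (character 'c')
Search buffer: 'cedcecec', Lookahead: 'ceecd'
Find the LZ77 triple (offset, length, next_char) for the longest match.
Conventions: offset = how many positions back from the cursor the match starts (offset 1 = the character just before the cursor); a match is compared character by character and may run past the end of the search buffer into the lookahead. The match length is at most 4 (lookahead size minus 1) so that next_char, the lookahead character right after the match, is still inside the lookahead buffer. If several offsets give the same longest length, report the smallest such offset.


Try each offset into the search buffer:
  offset=1 (pos 7, char 'c'): match length 1
  offset=2 (pos 6, char 'e'): match length 0
  offset=3 (pos 5, char 'c'): match length 2
  offset=4 (pos 4, char 'e'): match length 0
  offset=5 (pos 3, char 'c'): match length 2
  offset=6 (pos 2, char 'd'): match length 0
  offset=7 (pos 1, char 'e'): match length 0
  offset=8 (pos 0, char 'c'): match length 2
Longest match has length 2, found at offsets 3, 5, 8; take the smallest, offset 3.
next_char = character at position 8 + 2 = 10 -> 'e'

Best match: offset=3, length=2 (matching 'ce' starting at position 5)
LZ77 triple: (3, 2, 'e')


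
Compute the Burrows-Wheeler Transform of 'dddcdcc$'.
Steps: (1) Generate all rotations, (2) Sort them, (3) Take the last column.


Rotations (sorted):
  0: $dddcdcc -> last char: c
  1: c$dddcdc -> last char: c
  2: cc$dddcd -> last char: d
  3: cdcc$ddd -> last char: d
  4: dcc$dddc -> last char: c
  5: dcdcc$dd -> last char: d
  6: ddcdcc$d -> last char: d
  7: dddcdcc$ -> last char: $


BWT = ccddcdd$


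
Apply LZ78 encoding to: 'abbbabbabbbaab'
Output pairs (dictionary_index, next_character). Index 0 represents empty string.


LZ78 encoding steps:
Dictionary: {0: ''}
Step 1: w='' (idx 0), next='a' -> output (0, 'a'), add 'a' as idx 1
Step 2: w='' (idx 0), next='b' -> output (0, 'b'), add 'b' as idx 2
Step 3: w='b' (idx 2), next='b' -> output (2, 'b'), add 'bb' as idx 3
Step 4: w='a' (idx 1), next='b' -> output (1, 'b'), add 'ab' as idx 4
Step 5: w='b' (idx 2), next='a' -> output (2, 'a'), add 'ba' as idx 5
Step 6: w='bb' (idx 3), next='b' -> output (3, 'b'), add 'bbb' as idx 6
Step 7: w='a' (idx 1), next='a' -> output (1, 'a'), add 'aa' as idx 7
Step 8: w='b' (idx 2), end of input -> output (2, '')


Encoded: [(0, 'a'), (0, 'b'), (2, 'b'), (1, 'b'), (2, 'a'), (3, 'b'), (1, 'a'), (2, '')]


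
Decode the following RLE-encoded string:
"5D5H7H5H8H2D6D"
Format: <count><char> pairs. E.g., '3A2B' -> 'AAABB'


Expanding each <count><char> pair:
  5D -> 'DDDDD'
  5H -> 'HHHHH'
  7H -> 'HHHHHHH'
  5H -> 'HHHHH'
  8H -> 'HHHHHHHH'
  2D -> 'DD'
  6D -> 'DDDDDD'

Decoded = DDDDDHHHHHHHHHHHHHHHHHHHHHHHHHDDDDDDDD


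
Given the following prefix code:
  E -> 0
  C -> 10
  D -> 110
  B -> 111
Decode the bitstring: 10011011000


Decoding step by step:
Bits 10 -> C
Bits 0 -> E
Bits 110 -> D
Bits 110 -> D
Bits 0 -> E
Bits 0 -> E


Decoded message: CEDDEE


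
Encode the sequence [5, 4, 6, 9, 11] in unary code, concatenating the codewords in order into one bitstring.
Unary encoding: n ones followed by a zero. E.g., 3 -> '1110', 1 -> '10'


Encode each number as n ones followed by a terminating 0:
  5 -> 111110 (6 bits)
  4 -> 11110 (5 bits)
  6 -> 1111110 (7 bits)
  9 -> 1111111110 (10 bits)
  11 -> 111111111110 (12 bits)
Total length = 6 + 5 + 7 + 10 + 12 = 40 bits.

Unary([5, 4, 6, 9, 11]) = 1111101111011111101111111110111111111110 (40 bits)


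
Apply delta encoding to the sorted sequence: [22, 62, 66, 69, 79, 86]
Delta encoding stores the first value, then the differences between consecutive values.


First value: 22
Deltas:
  62 - 22 = 40
  66 - 62 = 4
  69 - 66 = 3
  79 - 69 = 10
  86 - 79 = 7


Delta encoded: [22, 40, 4, 3, 10, 7]


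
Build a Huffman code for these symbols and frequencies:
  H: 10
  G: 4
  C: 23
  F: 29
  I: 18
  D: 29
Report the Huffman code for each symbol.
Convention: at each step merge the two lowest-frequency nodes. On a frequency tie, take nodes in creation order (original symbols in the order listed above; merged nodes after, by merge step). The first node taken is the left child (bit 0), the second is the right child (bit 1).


Huffman tree construction:
Step 1: Merge G(4) + H(10) = 14
Step 2: Merge (G+H)(14) + I(18) = 32
Step 3: Merge C(23) + F(29) = 52
Step 4: Merge D(29) + ((G+H)+I)(32) = 61
Step 5: Merge (C+F)(52) + (D+((G+H)+I))(61) = 113
Read each symbol's code off the tree from the root (left child = 0, right child = 1).

Codes:
  H: 1101 (length 4)
  G: 1100 (length 4)
  C: 00 (length 2)
  F: 01 (length 2)
  I: 111 (length 3)
  D: 10 (length 2)
Average code length: 272/113 = 2.4071 bits/symbol
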